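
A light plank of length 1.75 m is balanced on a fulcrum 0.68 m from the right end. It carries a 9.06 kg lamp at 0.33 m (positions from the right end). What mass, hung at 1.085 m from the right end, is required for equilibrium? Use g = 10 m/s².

m ≈ 7.83 kg

About the fulcrum (at 0.68 m from the right end):
Lamp: 9.06 × 10 = 90.6 N down at 0.33 m → arm 0.35 m, τ = 90.6 × 0.35 = 31.71 N·m clockwise.
Net moment of known loads = 31.71 N·m clockwise.
An unknown mass m at 1.085 m has arm 0.405 m; its moment is m·g·0.405 counterclockwise.
For rotational equilibrium, m × 10 × 0.405 = 31.71, so m = 31.71 / (10 × 0.405) = 7.83 kg.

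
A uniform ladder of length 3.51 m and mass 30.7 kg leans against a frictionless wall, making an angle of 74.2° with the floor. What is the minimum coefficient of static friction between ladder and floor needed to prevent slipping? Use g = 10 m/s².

About the foot of the ladder:
Ladder weight 30.7×10 = 307 N acts at 1.755 m along the ladder; its horizontal arm is 1.755·cos74.2° = 0.4779 m → τ = 146.7 N·m clockwise.
Wall normal N acts horizontally at the top; its moment arm is the height L sinθ = 3.51·sin74.2° = 3.377 m, counterclockwise.
For rotational equilibrium, N × 3.377 = 146.7, so N = 43.44 N.
ΣFx = 0 ⇒ f = N_wall = 43.44 N. ΣFy = 0 ⇒ N_floor = 307 N.
μ_min = f / N_floor = 43.44 / 307 = 0.141.

μ_min ≈ 0.141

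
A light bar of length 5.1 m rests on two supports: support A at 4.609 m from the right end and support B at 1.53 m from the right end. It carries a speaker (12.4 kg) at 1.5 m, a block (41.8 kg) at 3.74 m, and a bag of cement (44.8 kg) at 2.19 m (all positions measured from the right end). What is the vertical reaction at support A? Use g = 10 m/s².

R_A ≈ 395 N

Sum moments about support B (its reaction then has zero moment arm).
Speaker: 12.4 × 10 = 124 N down at 1.5 m → arm 0.03 m, τ = 124 × 0.03 = 3.72 N·m clockwise.
Block: 41.8 × 10 = 418 N down at 3.74 m → arm 2.21 m, τ = 418 × 2.21 = 923.8 N·m counterclockwise.
Bag of cement: 44.8 × 10 = 448 N down at 2.19 m → arm 0.66 m, τ = 448 × 0.66 = 295.7 N·m counterclockwise.
Net load moment about support B = 1216 N·m counterclockwise.
Reaction R at support A is upward at 4.609 m, arm 3.079 m → moment R × 3.079 clockwise.
Balancing moments: R × 3.079 = 1216, giving R = 395 N.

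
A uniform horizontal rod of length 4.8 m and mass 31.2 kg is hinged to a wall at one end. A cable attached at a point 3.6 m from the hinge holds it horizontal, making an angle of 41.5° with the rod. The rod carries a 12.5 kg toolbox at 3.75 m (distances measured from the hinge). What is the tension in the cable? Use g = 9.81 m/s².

T ≈ 501 N

About the hinge:
Beam weight: 31.2 × 9.81 = 306.1 N down at 2.4 m → arm 2.4 m, τ = 306.1 × 2.4 = 734.6 N·m clockwise.
Toolbox: 12.5 × 9.81 = 122.6 N down at 3.75 m → arm 3.75 m, τ = 122.6 × 3.75 = 459.8 N·m clockwise.
Total clockwise load moment = 1194 N·m.
The cable tension T acts at 3.6 m; only its component perpendicular to the rod, T sinθ, produces torque. sin 41.5° = 0.6626.
For rotational equilibrium, T × 3.6 × 0.6626 = 1194, so T = 1194 / 2.385 = 501 N.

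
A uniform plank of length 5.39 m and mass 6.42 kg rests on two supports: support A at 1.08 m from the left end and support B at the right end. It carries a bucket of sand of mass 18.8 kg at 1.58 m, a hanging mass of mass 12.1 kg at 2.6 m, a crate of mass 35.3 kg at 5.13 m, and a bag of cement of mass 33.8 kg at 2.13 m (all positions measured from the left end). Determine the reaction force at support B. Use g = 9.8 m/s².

R_B ≈ 493 N

Choose support A as the axis so its reaction then has zero moment arm.
Beam weight: 6.42 × 9.8 = 62.92 N down at 2.695 m → arm 1.615 m, τ = 62.92 × 1.615 = 101.6 N·m clockwise.
Bucket of sand: 18.8 × 9.8 = 184.2 N down at 1.58 m → arm 0.5 m, τ = 184.2 × 0.5 = 92.1 N·m clockwise.
Hanging mass: 12.1 × 9.8 = 118.6 N down at 2.6 m → arm 1.52 m, τ = 118.6 × 1.52 = 180.3 N·m clockwise.
Crate: 35.3 × 9.8 = 345.9 N down at 5.13 m → arm 4.05 m, τ = 345.9 × 4.05 = 1401 N·m clockwise.
Bag of cement: 33.8 × 9.8 = 331.2 N down at 2.13 m → arm 1.05 m, τ = 331.2 × 1.05 = 347.8 N·m clockwise.
Net load moment about support A = 2123 N·m clockwise.
Reaction R at support B is upward at 5.39 m, arm 4.31 m → moment R × 4.31 counterclockwise.
Στ = 0 ⇒ R × 4.31 = 2123 ⇒ R = 493 N.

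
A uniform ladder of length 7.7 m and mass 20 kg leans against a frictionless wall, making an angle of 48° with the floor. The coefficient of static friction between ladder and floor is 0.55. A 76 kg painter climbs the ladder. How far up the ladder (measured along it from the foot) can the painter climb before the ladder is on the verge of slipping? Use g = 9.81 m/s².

Take moments about the foot of the ladder.
Ladder weight 20×9.81 = 196.2 N acts at 3.85 m along the ladder; its horizontal arm is 3.85·cos48° = 2.576 m → τ = 505.4 N·m clockwise.
Painter weight 76×9.81 = 745.6 N at distance d → arm d·cos48° → τ = 745.6·d·0.6691 clockwise.
Wall normal N at the top has arm L sinθ = 5.722 m counterclockwise, so Στ = 0 gives N·5.722 = 505.4 + 498.9·d.
ΣFy = 0 ⇒ N_floor = 941.8 N, so the maximum friction is μ_s·N_floor = 0.55×941.8 = 518 N. ΣFx = 0 ⇒ N_wall = f, so at the slipping point N = 518 N.
Substituting: 518×5.722 = 505.4 + 498.9·d ⇒ d = (2964 − 505.4) / 498.9 = 4.93 m.

d ≈ 4.93 m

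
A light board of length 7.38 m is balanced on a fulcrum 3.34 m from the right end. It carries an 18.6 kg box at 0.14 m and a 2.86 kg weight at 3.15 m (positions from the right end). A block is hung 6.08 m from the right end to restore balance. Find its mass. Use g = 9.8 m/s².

Taking torques about the fulcrum (at 3.34 m from the right end):
Box: 18.6 × 9.8 = 182.3 N down at 0.14 m → arm 3.2 m, τ = 182.3 × 3.2 = 583.4 N·m clockwise.
Weight: 2.86 × 9.8 = 28.03 N down at 3.15 m → arm 0.19 m, τ = 28.03 × 0.19 = 5.326 N·m clockwise.
Net moment of known loads = 588.7 N·m clockwise.
An unknown mass m at 6.08 m has arm 2.74 m; its moment is m·g·2.74 counterclockwise.
For rotational equilibrium, m × 9.8 × 2.74 = 588.7, so m = 588.7 / (9.8 × 2.74) = 21.9 kg.

m ≈ 21.9 kg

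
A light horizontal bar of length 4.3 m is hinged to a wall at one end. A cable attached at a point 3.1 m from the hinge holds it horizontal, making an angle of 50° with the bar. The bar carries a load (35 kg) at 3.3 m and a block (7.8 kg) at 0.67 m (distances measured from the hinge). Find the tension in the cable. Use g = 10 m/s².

Sum moments about the hinge (the unknown hinge reaction has zero arm there).
Load: 35 × 10 = 350 N down at 3.3 m → arm 3.3 m, τ = 350 × 3.3 = 1155 N·m clockwise.
Block: 7.8 × 10 = 78 N down at 0.67 m → arm 0.67 m, τ = 78 × 0.67 = 52.26 N·m clockwise.
Total clockwise load moment = 1207 N·m.
The cable tension T acts at 3.1 m; only its component perpendicular to the bar, T sinθ, produces torque. sin 50° = 0.766.
Balancing moments: T × 3.1 × 0.766 = 1207, giving T = 1207 / 2.375 = 508 N.

T ≈ 508 N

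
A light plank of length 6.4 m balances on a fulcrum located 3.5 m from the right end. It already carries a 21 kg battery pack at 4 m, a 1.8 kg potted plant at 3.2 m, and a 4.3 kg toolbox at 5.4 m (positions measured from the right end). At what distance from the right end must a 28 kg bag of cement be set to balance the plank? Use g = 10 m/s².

x ≈ 2.85 m from the right end

Taking torques about the fulcrum (at 3.5 m from the right end):
Battery pack: 21 × 10 = 210 N down at 4 m → arm 0.5 m, τ = 210 × 0.5 = 105 N·m counterclockwise.
Potted plant: 1.8 × 10 = 18 N down at 3.2 m → arm 0.3 m, τ = 18 × 0.3 = 5.4 N·m clockwise.
Toolbox: 4.3 × 10 = 43 N down at 5.4 m → arm 1.9 m, τ = 43 × 1.9 = 81.7 N·m counterclockwise.
Net moment of existing loads = 181.3 N·m counterclockwise.
The bag of cement weighs 28 × 10 = 280 N and must supply an equal clockwise moment, so its lever arm about the fulcrum is 181.3 / 280 = 0.648 m.
That puts it at 3.5 − 0.648 = 2.85 m from the right end.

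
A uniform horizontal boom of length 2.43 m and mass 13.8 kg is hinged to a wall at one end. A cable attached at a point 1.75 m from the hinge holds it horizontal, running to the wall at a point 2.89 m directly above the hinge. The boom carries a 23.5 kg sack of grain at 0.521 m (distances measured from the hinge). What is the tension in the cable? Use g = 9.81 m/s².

Taking torques about the hinge:
Beam weight: 13.8 × 9.81 = 135.4 N down at 1.215 m → arm 1.215 m, τ = 135.4 × 1.215 = 164.5 N·m clockwise.
Sack of grain: 23.5 × 9.81 = 230.5 N down at 0.521 m → arm 0.521 m, τ = 230.5 × 0.521 = 120.1 N·m clockwise.
Total clockwise load moment = 284.6 N·m.
The cable tension T acts at 1.75 m; only its component perpendicular to the boom, T sinθ, produces torque. sinθ = h/√(h²+d²) = 2.89/√(2.89²+1.75²) = 0.8554.
For rotational equilibrium, T × 1.75 × 0.8554 = 284.6, so T = 284.6 / 1.497 = 190 N.

T ≈ 190 N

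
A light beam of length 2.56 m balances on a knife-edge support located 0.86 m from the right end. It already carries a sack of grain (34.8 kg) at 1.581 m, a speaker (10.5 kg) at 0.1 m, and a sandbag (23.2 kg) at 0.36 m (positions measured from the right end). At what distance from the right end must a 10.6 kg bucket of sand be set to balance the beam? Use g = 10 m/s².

About the knife-edge support (at 0.86 m from the right end):
Sack of grain: 34.8 × 10 = 348 N down at 1.581 m → arm 0.721 m, τ = 348 × 0.721 = 250.9 N·m counterclockwise.
Speaker: 10.5 × 10 = 105 N down at 0.1 m → arm 0.76 m, τ = 105 × 0.76 = 79.8 N·m clockwise.
Sandbag: 23.2 × 10 = 232 N down at 0.36 m → arm 0.5 m, τ = 232 × 0.5 = 116 N·m clockwise.
Net moment of existing loads = 55.1 N·m counterclockwise.
The bucket of sand weighs 10.6 × 10 = 106 N and must supply an equal clockwise moment, so its lever arm about the knife-edge support is 55.1 / 106 = 0.52 m.
That puts it at 0.86 − 0.52 = 0.34 m from the right end.

x ≈ 0.34 m from the right end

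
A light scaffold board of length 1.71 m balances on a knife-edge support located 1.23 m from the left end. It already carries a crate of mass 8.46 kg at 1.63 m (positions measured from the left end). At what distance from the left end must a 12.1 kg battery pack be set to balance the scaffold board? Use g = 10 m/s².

Take moments about the knife-edge support (at 1.23 m from the left end).
Crate: 8.46 × 10 = 84.6 N down at 1.63 m → arm 0.4 m, τ = 84.6 × 0.4 = 33.84 N·m clockwise.
Net moment of existing loads = 33.84 N·m clockwise.
The battery pack weighs 12.1 × 10 = 121 N and must supply an equal counterclockwise moment, so its lever arm about the knife-edge support is 33.84 / 121 = 0.28 m.
That puts it at 1.23 − 0.28 = 0.95 m from the left end.

x ≈ 0.95 m from the left end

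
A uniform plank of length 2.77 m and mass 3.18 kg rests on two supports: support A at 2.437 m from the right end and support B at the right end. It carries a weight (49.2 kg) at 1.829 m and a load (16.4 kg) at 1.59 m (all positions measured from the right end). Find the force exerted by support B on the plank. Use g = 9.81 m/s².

Sum moments about support A (its reaction then has zero moment arm).
Beam weight: 3.18 × 9.81 = 31.2 N down at 1.385 m → arm 1.052 m, τ = 31.2 × 1.052 = 32.82 N·m clockwise.
Weight: 49.2 × 9.81 = 482.7 N down at 1.829 m → arm 0.608 m, τ = 482.7 × 0.608 = 293.5 N·m clockwise.
Load: 16.4 × 9.81 = 160.9 N down at 1.59 m → arm 0.847 m, τ = 160.9 × 0.847 = 136.3 N·m clockwise.
Net load moment about support A = 462.6 N·m clockwise.
Reaction R at support B is upward at 0 m, arm 2.437 m → moment R × 2.437 counterclockwise.
Στ = 0 ⇒ R × 2.437 = 462.6 ⇒ R = 190 N.

R_B ≈ 190 N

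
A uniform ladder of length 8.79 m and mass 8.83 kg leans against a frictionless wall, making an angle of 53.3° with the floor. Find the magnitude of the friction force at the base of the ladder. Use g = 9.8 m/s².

Choose the foot of the ladder as the axis so the floor normal and friction both act there and drop out.
Ladder weight 8.83×9.8 = 86.53 N acts at 4.395 m along the ladder; its horizontal arm is 4.395·cos53.3° = 2.627 m → τ = 227.3 N·m clockwise.
Wall normal N acts horizontally at the top; its moment arm is the height L sinθ = 8.79·sin53.3° = 7.048 m, counterclockwise.
Setting net torque to zero: N × 7.048 = 227.3 → N = 32.3 N.
ΣFx = 0: friction at the foot balances the wall's push, so f = N_wall = 32.3 N.

f ≈ 32.3 N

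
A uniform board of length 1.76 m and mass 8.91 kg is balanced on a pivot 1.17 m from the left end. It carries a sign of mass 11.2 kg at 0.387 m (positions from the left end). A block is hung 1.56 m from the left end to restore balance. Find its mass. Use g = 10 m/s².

Sum moments about the pivot (at 1.17 m from the left end) (the support reaction has zero arm there).
Beam weight: 8.91 × 10 = 89.1 N down at 0.88 m → arm 0.29 m, τ = 89.1 × 0.29 = 25.84 N·m counterclockwise.
Sign: 11.2 × 10 = 112 N down at 0.387 m → arm 0.783 m, τ = 112 × 0.783 = 87.7 N·m counterclockwise.
Net moment of known loads = 113.5 N·m counterclockwise.
An unknown mass m at 1.56 m has arm 0.39 m; its moment is m·g·0.39 clockwise.
Balancing moments: m × 10 × 0.39 = 113.5, giving m = 113.5 / (10 × 0.39) = 29.1 kg.

m ≈ 29.1 kg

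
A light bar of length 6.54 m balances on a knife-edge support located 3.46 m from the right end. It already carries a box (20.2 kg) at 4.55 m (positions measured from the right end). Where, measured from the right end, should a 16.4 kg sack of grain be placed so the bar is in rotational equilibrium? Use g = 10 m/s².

Sum moments about the knife-edge support (at 3.46 m from the right end) (the support reaction has zero arm there).
Box: 20.2 × 10 = 202 N down at 4.55 m → arm 1.09 m, τ = 202 × 1.09 = 220.2 N·m counterclockwise.
Net moment of existing loads = 220.2 N·m counterclockwise.
The sack of grain weighs 16.4 × 10 = 164 N and must supply an equal clockwise moment, so its lever arm about the knife-edge support is 220.2 / 164 = 1.34 m.
That puts it at 3.46 − 1.34 = 2.12 m from the right end.

x ≈ 2.12 m from the right end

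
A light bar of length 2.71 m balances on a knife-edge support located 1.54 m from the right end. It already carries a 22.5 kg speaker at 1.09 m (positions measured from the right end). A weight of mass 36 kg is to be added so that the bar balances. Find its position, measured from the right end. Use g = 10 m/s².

About the knife-edge support (at 1.54 m from the right end):
Speaker: 22.5 × 10 = 225 N down at 1.09 m → arm 0.45 m, τ = 225 × 0.45 = 101.2 N·m clockwise.
Net moment of existing loads = 101.2 N·m clockwise.
The weight weighs 36 × 10 = 360 N and must supply an equal counterclockwise moment, so its lever arm about the knife-edge support is 101.2 / 360 = 0.281 m.
That puts it at 1.54 + 0.281 = 1.82 m from the right end.

x ≈ 1.82 m from the right end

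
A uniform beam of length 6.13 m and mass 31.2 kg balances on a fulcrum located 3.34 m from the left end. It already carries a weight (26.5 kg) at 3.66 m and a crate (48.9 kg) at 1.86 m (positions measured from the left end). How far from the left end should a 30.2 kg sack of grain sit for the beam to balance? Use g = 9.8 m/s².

x ≈ 5.74 m from the left end

Choose the fulcrum (at 3.34 m from the left end) as the axis so the support reaction has zero arm there.
Beam weight: 31.2 × 9.8 = 305.8 N down at 3.065 m → arm 0.275 m, τ = 305.8 × 0.275 = 84.1 N·m counterclockwise.
Weight: 26.5 × 9.8 = 259.7 N down at 3.66 m → arm 0.32 m, τ = 259.7 × 0.32 = 83.1 N·m clockwise.
Crate: 48.9 × 9.8 = 479.2 N down at 1.86 m → arm 1.48 m, τ = 479.2 × 1.48 = 709.2 N·m counterclockwise.
Net moment of existing loads = 710.2 N·m counterclockwise.
The sack of grain weighs 30.2 × 9.8 = 296 N and must supply an equal clockwise moment, so its lever arm about the fulcrum is 710.2 / 296 = 2.4 m.
That puts it at 3.34 + 2.4 = 5.74 m from the left end.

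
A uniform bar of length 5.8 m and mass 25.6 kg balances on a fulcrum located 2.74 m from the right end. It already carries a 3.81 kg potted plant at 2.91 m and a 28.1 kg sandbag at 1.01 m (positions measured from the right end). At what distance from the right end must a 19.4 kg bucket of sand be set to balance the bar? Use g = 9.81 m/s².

x ≈ 5 m from the right end

Choose the fulcrum (at 2.74 m from the right end) as the axis so the support reaction has zero arm there.
Beam weight: 25.6 × 9.81 = 251.1 N down at 2.9 m → arm 0.16 m, τ = 251.1 × 0.16 = 40.18 N·m counterclockwise.
Potted plant: 3.81 × 9.81 = 37.38 N down at 2.91 m → arm 0.17 m, τ = 37.38 × 0.17 = 6.355 N·m counterclockwise.
Sandbag: 28.1 × 9.81 = 275.7 N down at 1.01 m → arm 1.73 m, τ = 275.7 × 1.73 = 477 N·m clockwise.
Net moment of existing loads = 430.5 N·m clockwise.
The bucket of sand weighs 19.4 × 9.81 = 190.3 N and must supply an equal counterclockwise moment, so its lever arm about the fulcrum is 430.5 / 190.3 = 2.26 m.
That puts it at 2.74 + 2.26 = 5 m from the right end.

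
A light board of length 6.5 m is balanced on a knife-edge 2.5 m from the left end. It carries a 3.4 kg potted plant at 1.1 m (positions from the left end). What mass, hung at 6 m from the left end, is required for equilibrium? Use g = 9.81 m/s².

m ≈ 1.36 kg

Taking torques about the knife-edge (at 2.5 m from the left end):
Potted plant: 3.4 × 9.81 = 33.35 N down at 1.1 m → arm 1.4 m, τ = 33.35 × 1.4 = 46.69 N·m counterclockwise.
Net moment of known loads = 46.69 N·m counterclockwise.
An unknown mass m at 6 m has arm 3.5 m; its moment is m·g·3.5 clockwise.
Balancing moments: m × 9.81 × 3.5 = 46.69, giving m = 46.69 / (9.81 × 3.5) = 1.36 kg.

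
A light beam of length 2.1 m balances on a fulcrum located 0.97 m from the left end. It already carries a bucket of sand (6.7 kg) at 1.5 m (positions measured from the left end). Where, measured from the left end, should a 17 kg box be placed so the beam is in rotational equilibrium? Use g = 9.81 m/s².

x ≈ 0.761 m from the left end

About the fulcrum (at 0.97 m from the left end):
Bucket of sand: 6.7 × 9.81 = 65.73 N down at 1.5 m → arm 0.53 m, τ = 65.73 × 0.53 = 34.84 N·m clockwise.
Net moment of existing loads = 34.84 N·m clockwise.
The box weighs 17 × 9.81 = 166.8 N and must supply an equal counterclockwise moment, so its lever arm about the fulcrum is 34.84 / 166.8 = 0.209 m.
That puts it at 0.97 − 0.209 = 0.761 m from the left end.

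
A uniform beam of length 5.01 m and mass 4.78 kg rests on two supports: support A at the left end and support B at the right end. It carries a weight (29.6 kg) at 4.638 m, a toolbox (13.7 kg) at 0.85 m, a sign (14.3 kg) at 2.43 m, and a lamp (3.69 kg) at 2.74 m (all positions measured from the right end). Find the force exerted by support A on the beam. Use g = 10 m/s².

R_A ≈ 411 N

Taking torques about support B:
Beam weight: 4.78 × 10 = 47.8 N down at 2.505 m → arm 2.505 m, τ = 47.8 × 2.505 = 119.7 N·m counterclockwise.
Weight: 29.6 × 10 = 296 N down at 4.638 m → arm 4.638 m, τ = 296 × 4.638 = 1373 N·m counterclockwise.
Toolbox: 13.7 × 10 = 137 N down at 0.85 m → arm 0.85 m, τ = 137 × 0.85 = 116.5 N·m counterclockwise.
Sign: 14.3 × 10 = 143 N down at 2.43 m → arm 2.43 m, τ = 143 × 2.43 = 347.5 N·m counterclockwise.
Lamp: 3.69 × 10 = 36.9 N down at 2.74 m → arm 2.74 m, τ = 36.9 × 2.74 = 101.1 N·m counterclockwise.
Net load moment about support B = 2058 N·m counterclockwise.
Reaction R at support A is upward at 5.01 m, arm 5.01 m → moment R × 5.01 clockwise.
For rotational equilibrium, R × 5.01 = 2058, so R = 411 N.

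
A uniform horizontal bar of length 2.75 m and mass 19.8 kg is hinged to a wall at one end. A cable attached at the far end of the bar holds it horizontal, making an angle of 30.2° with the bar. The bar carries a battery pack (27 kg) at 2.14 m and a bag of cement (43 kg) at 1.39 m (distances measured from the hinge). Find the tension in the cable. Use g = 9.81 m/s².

T ≈ 1030 N

Taking torques about the hinge:
Beam weight: 19.8 × 9.81 = 194.2 N down at 1.375 m → arm 1.375 m, τ = 194.2 × 1.375 = 267 N·m clockwise.
Battery pack: 27 × 9.81 = 264.9 N down at 2.14 m → arm 2.14 m, τ = 264.9 × 2.14 = 566.9 N·m clockwise.
Bag of cement: 43 × 9.81 = 421.8 N down at 1.39 m → arm 1.39 m, τ = 421.8 × 1.39 = 586.3 N·m clockwise.
Total clockwise load moment = 1420 N·m.
The cable tension T acts at 2.75 m; only its component perpendicular to the bar, T sinθ, produces torque. sin 30.2° = 0.503.
Στ = 0 ⇒ T × 2.75 × 0.503 = 1420 ⇒ T = 1420 / 1.383 = 1030 N.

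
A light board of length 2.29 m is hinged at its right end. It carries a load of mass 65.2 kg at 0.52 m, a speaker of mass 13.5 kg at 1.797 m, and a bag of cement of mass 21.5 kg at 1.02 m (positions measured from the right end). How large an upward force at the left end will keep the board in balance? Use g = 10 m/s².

Take moments about the right end.
Load: 65.2 × 10 = 652 N down at 0.52 m → arm 0.52 m, τ = 652 × 0.52 = 339 N·m counterclockwise.
Speaker: 13.5 × 10 = 135 N down at 1.797 m → arm 1.797 m, τ = 135 × 1.797 = 242.6 N·m counterclockwise.
Bag of cement: 21.5 × 10 = 215 N down at 1.02 m → arm 1.02 m, τ = 215 × 1.02 = 219.3 N·m counterclockwise.
Net moment of the loads = 800.9 N·m counterclockwise.
The upward force F acts at the left end, arm 2.29 m, giving F × 2.29 clockwise.
Balancing moments: F × 2.29 = 800.9, giving F = 800.9 / 2.29 = 350 N.

F ≈ 350 N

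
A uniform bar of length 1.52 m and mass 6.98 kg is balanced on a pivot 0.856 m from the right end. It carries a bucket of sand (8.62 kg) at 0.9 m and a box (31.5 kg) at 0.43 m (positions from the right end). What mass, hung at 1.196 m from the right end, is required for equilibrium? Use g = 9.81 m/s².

m ≈ 40.3 kg

About the pivot (at 0.856 m from the right end):
Beam weight: 6.98 × 9.81 = 68.47 N down at 0.76 m → arm 0.096 m, τ = 68.47 × 0.096 = 6.573 N·m clockwise.
Bucket of sand: 8.62 × 9.81 = 84.56 N down at 0.9 m → arm 0.044 m, τ = 84.56 × 0.044 = 3.721 N·m counterclockwise.
Box: 31.5 × 9.81 = 309 N down at 0.43 m → arm 0.426 m, τ = 309 × 0.426 = 131.6 N·m clockwise.
Net moment of known loads = 134.5 N·m clockwise.
An unknown mass m at 1.196 m has arm 0.34 m; its moment is m·g·0.34 counterclockwise.
Balancing moments: m × 9.81 × 0.34 = 134.5, giving m = 134.5 / (9.81 × 0.34) = 40.3 kg.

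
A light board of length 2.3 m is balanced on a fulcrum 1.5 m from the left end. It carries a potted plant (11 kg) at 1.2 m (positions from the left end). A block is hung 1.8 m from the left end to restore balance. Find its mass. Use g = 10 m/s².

Taking torques about the fulcrum (at 1.5 m from the left end):
Potted plant: 11 × 10 = 110 N down at 1.2 m → arm 0.3 m, τ = 110 × 0.3 = 33 N·m counterclockwise.
Net moment of known loads = 33 N·m counterclockwise.
An unknown mass m at 1.8 m has arm 0.3 m; its moment is m·g·0.3 clockwise.
Balancing moments: m × 10 × 0.3 = 33, giving m = 33 / (10 × 0.3) = 11 kg.

m ≈ 11 kg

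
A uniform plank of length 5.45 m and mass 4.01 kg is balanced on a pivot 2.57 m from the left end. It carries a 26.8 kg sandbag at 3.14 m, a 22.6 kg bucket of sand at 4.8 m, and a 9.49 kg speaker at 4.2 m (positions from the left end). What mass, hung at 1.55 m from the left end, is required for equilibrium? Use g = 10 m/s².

Choose the pivot (at 2.57 m from the left end) as the axis so the support reaction has zero arm there.
Beam weight: 4.01 × 10 = 40.1 N down at 2.725 m → arm 0.155 m, τ = 40.1 × 0.155 = 6.216 N·m clockwise.
Sandbag: 26.8 × 10 = 268 N down at 3.14 m → arm 0.57 m, τ = 268 × 0.57 = 152.8 N·m clockwise.
Bucket of sand: 22.6 × 10 = 226 N down at 4.8 m → arm 2.23 m, τ = 226 × 2.23 = 504 N·m clockwise.
Speaker: 9.49 × 10 = 94.9 N down at 4.2 m → arm 1.63 m, τ = 94.9 × 1.63 = 154.7 N·m clockwise.
Net moment of known loads = 817.7 N·m clockwise.
An unknown mass m at 1.55 m has arm 1.02 m; its moment is m·g·1.02 counterclockwise.
Στ = 0 ⇒ m × 10 × 1.02 = 817.7 ⇒ m = 817.7 / (10 × 1.02) = 80.2 kg.

m ≈ 80.2 kg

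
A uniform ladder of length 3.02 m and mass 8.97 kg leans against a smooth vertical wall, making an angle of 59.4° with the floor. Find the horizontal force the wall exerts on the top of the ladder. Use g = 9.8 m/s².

Taking torques about the foot of the ladder:
Ladder weight 8.97×9.8 = 87.91 N acts at 1.51 m along the ladder; its horizontal arm is 1.51·cos59.4° = 0.7687 m → τ = 67.58 N·m clockwise.
Wall normal N acts horizontally at the top; its moment arm is the height L sinθ = 3.02·sin59.4° = 2.599 m, counterclockwise.
For rotational equilibrium, N × 2.599 = 67.58, so N = 26 N.

N_wall ≈ 26 N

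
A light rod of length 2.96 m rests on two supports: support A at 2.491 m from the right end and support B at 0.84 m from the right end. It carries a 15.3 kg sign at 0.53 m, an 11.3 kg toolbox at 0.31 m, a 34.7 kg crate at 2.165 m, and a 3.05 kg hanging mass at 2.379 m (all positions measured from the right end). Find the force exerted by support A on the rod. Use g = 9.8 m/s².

Choose support B as the axis so its reaction then has zero moment arm.
Sign: 15.3 × 9.8 = 149.9 N down at 0.53 m → arm 0.31 m, τ = 149.9 × 0.31 = 46.47 N·m clockwise.
Toolbox: 11.3 × 9.8 = 110.7 N down at 0.31 m → arm 0.53 m, τ = 110.7 × 0.53 = 58.67 N·m clockwise.
Crate: 34.7 × 9.8 = 340.1 N down at 2.165 m → arm 1.325 m, τ = 340.1 × 1.325 = 450.6 N·m counterclockwise.
Hanging mass: 3.05 × 9.8 = 29.89 N down at 2.379 m → arm 1.539 m, τ = 29.89 × 1.539 = 46 N·m counterclockwise.
Net load moment about support B = 391.5 N·m counterclockwise.
Reaction R at support A is upward at 2.491 m, arm 1.651 m → moment R × 1.651 clockwise.
Στ = 0 ⇒ R × 1.651 = 391.5 ⇒ R = 237 N.

R_A ≈ 237 N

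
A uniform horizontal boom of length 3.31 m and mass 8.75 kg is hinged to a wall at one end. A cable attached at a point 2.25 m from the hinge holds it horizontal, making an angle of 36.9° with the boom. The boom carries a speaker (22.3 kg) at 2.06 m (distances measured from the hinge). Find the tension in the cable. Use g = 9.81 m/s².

About the hinge:
Beam weight: 8.75 × 9.81 = 85.84 N down at 1.655 m → arm 1.655 m, τ = 85.84 × 1.655 = 142.1 N·m clockwise.
Speaker: 22.3 × 9.81 = 218.8 N down at 2.06 m → arm 2.06 m, τ = 218.8 × 2.06 = 450.7 N·m clockwise.
Total clockwise load moment = 592.8 N·m.
The cable tension T acts at 2.25 m; only its component perpendicular to the boom, T sinθ, produces torque. sin 36.9° = 0.6004.
For rotational equilibrium, T × 2.25 × 0.6004 = 592.8, so T = 592.8 / 1.351 = 439 N.

T ≈ 439 N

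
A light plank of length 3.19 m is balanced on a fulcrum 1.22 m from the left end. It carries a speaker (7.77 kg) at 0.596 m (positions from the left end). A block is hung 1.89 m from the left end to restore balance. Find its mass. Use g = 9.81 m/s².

m ≈ 7.24 kg

Taking torques about the fulcrum (at 1.22 m from the left end):
Speaker: 7.77 × 9.81 = 76.22 N down at 0.596 m → arm 0.624 m, τ = 76.22 × 0.624 = 47.56 N·m counterclockwise.
Net moment of known loads = 47.56 N·m counterclockwise.
An unknown mass m at 1.89 m has arm 0.67 m; its moment is m·g·0.67 clockwise.
Balancing moments: m × 9.81 × 0.67 = 47.56, giving m = 47.56 / (9.81 × 0.67) = 7.24 kg.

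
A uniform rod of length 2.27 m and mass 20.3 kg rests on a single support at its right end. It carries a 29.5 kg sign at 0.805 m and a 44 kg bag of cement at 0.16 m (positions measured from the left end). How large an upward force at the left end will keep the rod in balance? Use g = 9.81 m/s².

F ≈ 688 N

About the right end:
Beam weight: 20.3 × 9.81 = 199.1 N down at 1.135 m → arm 1.135 m, τ = 199.1 × 1.135 = 226 N·m counterclockwise.
Sign: 29.5 × 9.81 = 289.4 N down at 0.805 m → arm 1.465 m, τ = 289.4 × 1.465 = 424 N·m counterclockwise.
Bag of cement: 44 × 9.81 = 431.6 N down at 0.16 m → arm 2.11 m, τ = 431.6 × 2.11 = 910.7 N·m counterclockwise.
Net moment of the loads = 1561 N·m counterclockwise.
The upward force F acts at the left end, arm 2.27 m, giving F × 2.27 clockwise.
Setting net torque to zero: F × 2.27 = 1561 → F = 1561 / 2.27 = 688 N.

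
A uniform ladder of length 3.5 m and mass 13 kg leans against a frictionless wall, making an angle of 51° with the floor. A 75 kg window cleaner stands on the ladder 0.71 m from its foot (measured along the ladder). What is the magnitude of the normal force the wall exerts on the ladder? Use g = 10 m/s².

Taking torques about the foot of the ladder:
Ladder weight 13×10 = 130 N acts at 1.75 m along the ladder; its horizontal arm is 1.75·cos51° = 1.101 m → τ = 143.1 N·m clockwise.
Window cleaner: 75×10 = 750 N at 0.71 m → arm 0.4468 m → τ = 335.1 N·m clockwise.
Wall normal N acts horizontally at the top; its moment arm is the height L sinθ = 3.5·sin51° = 2.72 m, counterclockwise.
Balancing moments: N × 2.72 = 478.2, giving N = 176 N.

N_wall ≈ 176 N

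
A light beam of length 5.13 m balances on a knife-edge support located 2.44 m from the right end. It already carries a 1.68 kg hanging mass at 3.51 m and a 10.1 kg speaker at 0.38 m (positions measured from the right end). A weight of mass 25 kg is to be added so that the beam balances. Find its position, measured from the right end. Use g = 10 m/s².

x ≈ 3.2 m from the right end

Take moments about the knife-edge support (at 2.44 m from the right end).
Hanging mass: 1.68 × 10 = 16.8 N down at 3.51 m → arm 1.07 m, τ = 16.8 × 1.07 = 17.98 N·m counterclockwise.
Speaker: 10.1 × 10 = 101 N down at 0.38 m → arm 2.06 m, τ = 101 × 2.06 = 208.1 N·m clockwise.
Net moment of existing loads = 190.1 N·m clockwise.
The weight weighs 25 × 10 = 250 N and must supply an equal counterclockwise moment, so its lever arm about the knife-edge support is 190.1 / 250 = 0.76 m.
That puts it at 2.44 + 0.76 = 3.2 m from the right end.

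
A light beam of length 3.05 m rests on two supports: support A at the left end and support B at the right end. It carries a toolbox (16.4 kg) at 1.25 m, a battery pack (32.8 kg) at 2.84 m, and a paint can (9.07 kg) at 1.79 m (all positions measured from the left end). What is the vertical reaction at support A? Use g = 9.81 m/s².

Taking torques about support B:
Toolbox: 16.4 × 9.81 = 160.9 N down at 1.25 m → arm 1.8 m, τ = 160.9 × 1.8 = 289.6 N·m counterclockwise.
Battery pack: 32.8 × 9.81 = 321.8 N down at 2.84 m → arm 0.21 m, τ = 321.8 × 0.21 = 67.58 N·m counterclockwise.
Paint can: 9.07 × 9.81 = 88.98 N down at 1.79 m → arm 1.26 m, τ = 88.98 × 1.26 = 112.1 N·m counterclockwise.
Net load moment about support B = 469.3 N·m counterclockwise.
Reaction R at support A is upward at 0 m, arm 3.05 m → moment R × 3.05 clockwise.
For rotational equilibrium, R × 3.05 = 469.3, so R = 154 N.

R_A ≈ 154 N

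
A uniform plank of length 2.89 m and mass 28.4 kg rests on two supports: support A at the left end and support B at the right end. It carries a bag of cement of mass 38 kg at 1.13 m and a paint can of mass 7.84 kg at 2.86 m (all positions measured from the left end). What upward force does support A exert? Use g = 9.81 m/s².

Take moments about support B.
Beam weight: 28.4 × 9.81 = 278.6 N down at 1.445 m → arm 1.445 m, τ = 278.6 × 1.445 = 402.6 N·m counterclockwise.
Bag of cement: 38 × 9.81 = 372.8 N down at 1.13 m → arm 1.76 m, τ = 372.8 × 1.76 = 656.1 N·m counterclockwise.
Paint can: 7.84 × 9.81 = 76.91 N down at 2.86 m → arm 0.03 m, τ = 76.91 × 0.03 = 2.307 N·m counterclockwise.
Net load moment about support B = 1061 N·m counterclockwise.
Reaction R at support A is upward at 0 m, arm 2.89 m → moment R × 2.89 clockwise.
Στ = 0 ⇒ R × 2.89 = 1061 ⇒ R = 367 N.

R_A ≈ 367 N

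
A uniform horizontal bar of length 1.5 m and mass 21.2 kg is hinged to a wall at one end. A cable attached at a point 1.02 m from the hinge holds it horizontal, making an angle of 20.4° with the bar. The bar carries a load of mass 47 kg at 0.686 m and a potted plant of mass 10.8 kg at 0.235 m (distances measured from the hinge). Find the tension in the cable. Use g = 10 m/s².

T ≈ 1430 N

Sum moments about the hinge (the unknown hinge reaction has zero arm there).
Beam weight: 21.2 × 10 = 212 N down at 0.75 m → arm 0.75 m, τ = 212 × 0.75 = 159 N·m clockwise.
Load: 47 × 10 = 470 N down at 0.686 m → arm 0.686 m, τ = 470 × 0.686 = 322.4 N·m clockwise.
Potted plant: 10.8 × 10 = 108 N down at 0.235 m → arm 0.235 m, τ = 108 × 0.235 = 25.38 N·m clockwise.
Total clockwise load moment = 506.8 N·m.
The cable tension T acts at 1.02 m; only its component perpendicular to the bar, T sinθ, produces torque. sin 20.4° = 0.3486.
Setting net torque to zero: T × 1.02 × 0.3486 = 506.8 → T = 506.8 / 0.3556 = 1430 N.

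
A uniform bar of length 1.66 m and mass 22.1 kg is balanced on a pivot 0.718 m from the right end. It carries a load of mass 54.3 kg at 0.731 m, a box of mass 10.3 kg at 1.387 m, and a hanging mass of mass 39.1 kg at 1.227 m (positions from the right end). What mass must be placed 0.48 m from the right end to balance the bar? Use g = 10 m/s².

m ≈ 126 kg

Taking torques about the pivot (at 0.718 m from the right end):
Beam weight: 22.1 × 10 = 221 N down at 0.83 m → arm 0.112 m, τ = 221 × 0.112 = 24.75 N·m counterclockwise.
Load: 54.3 × 10 = 543 N down at 0.731 m → arm 0.013 m, τ = 543 × 0.013 = 7.059 N·m counterclockwise.
Box: 10.3 × 10 = 103 N down at 1.387 m → arm 0.669 m, τ = 103 × 0.669 = 68.91 N·m counterclockwise.
Hanging mass: 39.1 × 10 = 391 N down at 1.227 m → arm 0.509 m, τ = 391 × 0.509 = 199 N·m counterclockwise.
Net moment of known loads = 299.7 N·m counterclockwise.
An unknown mass m at 0.48 m has arm 0.238 m; its moment is m·g·0.238 clockwise.
For rotational equilibrium, m × 10 × 0.238 = 299.7, so m = 299.7 / (10 × 0.238) = 126 kg.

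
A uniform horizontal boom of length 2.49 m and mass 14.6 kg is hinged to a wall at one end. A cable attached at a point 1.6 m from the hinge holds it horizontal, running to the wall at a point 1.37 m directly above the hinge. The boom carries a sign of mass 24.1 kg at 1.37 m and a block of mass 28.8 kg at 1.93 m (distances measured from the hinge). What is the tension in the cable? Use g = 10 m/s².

T ≈ 1030 N

Take moments about the hinge.
Beam weight: 14.6 × 10 = 146 N down at 1.245 m → arm 1.245 m, τ = 146 × 1.245 = 181.8 N·m clockwise.
Sign: 24.1 × 10 = 241 N down at 1.37 m → arm 1.37 m, τ = 241 × 1.37 = 330.2 N·m clockwise.
Block: 28.8 × 10 = 288 N down at 1.93 m → arm 1.93 m, τ = 288 × 1.93 = 555.8 N·m clockwise.
Total clockwise load moment = 1068 N·m.
The cable tension T acts at 1.6 m; only its component perpendicular to the boom, T sinθ, produces torque. sinθ = h/√(h²+d²) = 1.37/√(1.37²+1.6²) = 0.6504.
Setting net torque to zero: T × 1.6 × 0.6504 = 1068 → T = 1068 / 1.041 = 1030 N.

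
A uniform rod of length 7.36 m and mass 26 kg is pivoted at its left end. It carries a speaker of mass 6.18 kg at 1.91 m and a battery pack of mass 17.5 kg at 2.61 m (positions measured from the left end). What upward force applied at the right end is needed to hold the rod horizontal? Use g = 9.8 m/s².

F ≈ 204 N

Taking torques about the left end:
Beam weight: 26 × 9.8 = 254.8 N down at 3.68 m → arm 3.68 m, τ = 254.8 × 3.68 = 937.7 N·m clockwise.
Speaker: 6.18 × 9.8 = 60.56 N down at 1.91 m → arm 1.91 m, τ = 60.56 × 1.91 = 115.7 N·m clockwise.
Battery pack: 17.5 × 9.8 = 171.5 N down at 2.61 m → arm 2.61 m, τ = 171.5 × 2.61 = 447.6 N·m clockwise.
Net moment of the loads = 1501 N·m clockwise.
The upward force F acts at the right end, arm 7.36 m, giving F × 7.36 counterclockwise.
Setting net torque to zero: F × 7.36 = 1501 → F = 1501 / 7.36 = 204 N.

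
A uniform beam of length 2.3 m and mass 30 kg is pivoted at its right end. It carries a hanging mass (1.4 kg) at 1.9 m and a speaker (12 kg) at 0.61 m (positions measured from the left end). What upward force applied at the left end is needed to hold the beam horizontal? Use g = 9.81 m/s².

F ≈ 236 N

Choose the right end as the axis so the unknown pivot reaction has zero arm there.
Beam weight: 30 × 9.81 = 294.3 N down at 1.15 m → arm 1.15 m, τ = 294.3 × 1.15 = 338.4 N·m counterclockwise.
Hanging mass: 1.4 × 9.81 = 13.73 N down at 1.9 m → arm 0.4 m, τ = 13.73 × 0.4 = 5.492 N·m counterclockwise.
Speaker: 12 × 9.81 = 117.7 N down at 0.61 m → arm 1.69 m, τ = 117.7 × 1.69 = 198.9 N·m counterclockwise.
Net moment of the loads = 542.8 N·m counterclockwise.
The upward force F acts at the left end, arm 2.3 m, giving F × 2.3 clockwise.
Στ = 0 ⇒ F × 2.3 = 542.8 ⇒ F = 542.8 / 2.3 = 236 N.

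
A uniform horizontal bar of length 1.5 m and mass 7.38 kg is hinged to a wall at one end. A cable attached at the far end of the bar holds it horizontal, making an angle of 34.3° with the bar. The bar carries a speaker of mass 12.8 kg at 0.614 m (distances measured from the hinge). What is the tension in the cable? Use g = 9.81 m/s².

T ≈ 155 N

About the hinge:
Beam weight: 7.38 × 9.81 = 72.4 N down at 0.75 m → arm 0.75 m, τ = 72.4 × 0.75 = 54.3 N·m clockwise.
Speaker: 12.8 × 9.81 = 125.6 N down at 0.614 m → arm 0.614 m, τ = 125.6 × 0.614 = 77.12 N·m clockwise.
Total clockwise load moment = 131.4 N·m.
The cable tension T acts at 1.5 m; only its component perpendicular to the bar, T sinθ, produces torque. sin 34.3° = 0.5635.
Balancing moments: T × 1.5 × 0.5635 = 131.4, giving T = 131.4 / 0.8453 = 155 N.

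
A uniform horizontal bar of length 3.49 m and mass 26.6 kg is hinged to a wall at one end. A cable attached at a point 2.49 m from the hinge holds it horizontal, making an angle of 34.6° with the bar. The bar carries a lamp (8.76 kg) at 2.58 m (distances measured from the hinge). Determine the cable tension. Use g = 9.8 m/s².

Sum moments about the hinge (the unknown hinge reaction has zero arm there).
Beam weight: 26.6 × 9.8 = 260.7 N down at 1.745 m → arm 1.745 m, τ = 260.7 × 1.745 = 454.9 N·m clockwise.
Lamp: 8.76 × 9.8 = 85.85 N down at 2.58 m → arm 2.58 m, τ = 85.85 × 2.58 = 221.5 N·m clockwise.
Total clockwise load moment = 676.4 N·m.
The cable tension T acts at 2.49 m; only its component perpendicular to the bar, T sinθ, produces torque. sin 34.6° = 0.5678.
Στ = 0 ⇒ T × 2.49 × 0.5678 = 676.4 ⇒ T = 676.4 / 1.414 = 478 N.

T ≈ 478 N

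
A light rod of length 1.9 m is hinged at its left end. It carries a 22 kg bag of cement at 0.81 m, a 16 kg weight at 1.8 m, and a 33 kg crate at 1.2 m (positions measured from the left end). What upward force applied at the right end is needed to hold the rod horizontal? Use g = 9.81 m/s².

F ≈ 445 N

Take moments about the left end.
Bag of cement: 22 × 9.81 = 215.8 N down at 0.81 m → arm 0.81 m, τ = 215.8 × 0.81 = 174.8 N·m clockwise.
Weight: 16 × 9.81 = 157 N down at 1.8 m → arm 1.8 m, τ = 157 × 1.8 = 282.6 N·m clockwise.
Crate: 33 × 9.81 = 323.7 N down at 1.2 m → arm 1.2 m, τ = 323.7 × 1.2 = 388.4 N·m clockwise.
Net moment of the loads = 845.8 N·m clockwise.
The upward force F acts at the right end, arm 1.9 m, giving F × 1.9 counterclockwise.
Setting net torque to zero: F × 1.9 = 845.8 → F = 845.8 / 1.9 = 445 N.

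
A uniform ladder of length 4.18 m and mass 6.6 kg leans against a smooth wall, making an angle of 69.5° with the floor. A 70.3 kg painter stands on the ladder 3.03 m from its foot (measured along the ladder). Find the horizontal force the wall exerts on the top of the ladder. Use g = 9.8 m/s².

About the foot of the ladder:
Ladder weight 6.6×9.8 = 64.68 N acts at 2.09 m along the ladder; its horizontal arm is 2.09·cos69.5° = 0.7319 m → τ = 47.34 N·m clockwise.
Painter: 70.3×9.8 = 688.9 N at 3.03 m → arm 1.061 m → τ = 730.9 N·m clockwise.
Wall normal N acts horizontally at the top; its moment arm is the height L sinθ = 4.18·sin69.5° = 3.915 m, counterclockwise.
Στ = 0 ⇒ N × 3.915 = 778.2 ⇒ N = 199 N.

N_wall ≈ 199 N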